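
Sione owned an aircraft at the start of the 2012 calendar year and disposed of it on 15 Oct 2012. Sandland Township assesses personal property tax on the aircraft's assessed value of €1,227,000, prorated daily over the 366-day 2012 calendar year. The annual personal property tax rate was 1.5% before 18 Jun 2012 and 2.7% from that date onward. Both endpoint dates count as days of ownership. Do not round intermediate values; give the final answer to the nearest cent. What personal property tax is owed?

€19,360.45

1 Jan – 17 Jun 2012: 169 days at 1.5% → €1,227,000 × 1.5% × 169/366 = €8,498.4836
18 Jun – 15 Oct 2012: 120 days at 2.7% → €1,227,000 × 2.7% × 120/366 = €10,861.9672
Total = €19,360.4508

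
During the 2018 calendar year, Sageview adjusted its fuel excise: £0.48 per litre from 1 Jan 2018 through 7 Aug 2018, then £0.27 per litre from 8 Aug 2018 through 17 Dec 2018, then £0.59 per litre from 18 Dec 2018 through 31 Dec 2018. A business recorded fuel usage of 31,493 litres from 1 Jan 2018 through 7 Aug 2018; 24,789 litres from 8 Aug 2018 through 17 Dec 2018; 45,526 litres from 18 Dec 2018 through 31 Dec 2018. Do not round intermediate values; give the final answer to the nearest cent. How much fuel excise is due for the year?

1 Jan – 7 Aug 2018: 31,493 litres at £0.48/litre → £15,116.64
8 Aug – 17 Dec 2018: 24,789 litres at £0.27/litre → £6,693.03
18 Dec – 31 Dec 2018: 45,526 litres at £0.59/litre → £26,860.34

£48,670.01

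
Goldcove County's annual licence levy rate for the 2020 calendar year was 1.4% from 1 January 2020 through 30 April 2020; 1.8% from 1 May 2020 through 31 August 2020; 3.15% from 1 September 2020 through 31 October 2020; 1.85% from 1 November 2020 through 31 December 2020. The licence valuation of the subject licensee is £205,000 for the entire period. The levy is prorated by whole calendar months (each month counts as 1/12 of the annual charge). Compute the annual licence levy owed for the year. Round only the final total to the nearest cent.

£3,895.00

1 January – 30 April 2020: 4 months at 1.4% → £205,000 × 1.4% × 4/12 = £956.6667
1 May – 31 August 2020: 4 months at 1.8% → £205,000 × 1.8% × 4/12 = £1,230.0000
1 September – 31 October 2020: 2 months at 3.15% → £205,000 × 3.15% × 2/12 = £1,076.2500
1 November – 31 December 2020: 2 months at 1.85% → £205,000 × 1.85% × 2/12 = £632.0833
Total = £3,895.0000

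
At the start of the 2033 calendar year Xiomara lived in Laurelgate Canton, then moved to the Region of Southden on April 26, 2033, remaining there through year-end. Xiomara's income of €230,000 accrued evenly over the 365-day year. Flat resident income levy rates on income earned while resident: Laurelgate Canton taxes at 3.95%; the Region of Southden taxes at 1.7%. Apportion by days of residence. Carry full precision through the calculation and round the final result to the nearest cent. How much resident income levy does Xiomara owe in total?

€5,540.48

Laurelgate Canton, January 1 – April 25, 2033: 115 days → €230,000 × 3.95% × 115/365 = €2,862.3973
The Region of Southden, April 26 – December 31, 2033: 250 days → €230,000 × 1.7% × 250/365 = €2,678.0822
Total = €5,540.4795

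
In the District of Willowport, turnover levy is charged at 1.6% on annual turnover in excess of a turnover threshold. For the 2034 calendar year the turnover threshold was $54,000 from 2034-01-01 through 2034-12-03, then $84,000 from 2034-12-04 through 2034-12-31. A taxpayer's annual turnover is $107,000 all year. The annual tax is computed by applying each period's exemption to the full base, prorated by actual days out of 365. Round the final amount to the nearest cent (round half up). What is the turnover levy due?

$811.18

2034-01-01 to 2034-12-03: 337 days, exemption $54,000 → ($107,000 − $54,000) × 1.6% × 337/365 = $782.9479
2034-12-04 to 2034-12-31: 28 days, exemption $84,000 → ($107,000 − $84,000) × 1.6% × 28/365 = $28.2301
Total = $811.1781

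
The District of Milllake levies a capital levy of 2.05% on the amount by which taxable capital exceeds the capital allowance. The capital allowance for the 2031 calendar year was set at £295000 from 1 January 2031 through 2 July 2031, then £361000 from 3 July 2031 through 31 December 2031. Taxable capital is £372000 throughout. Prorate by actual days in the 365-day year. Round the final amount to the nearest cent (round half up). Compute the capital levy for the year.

1 January – 2 July 2031: 183 days, exemption £295000 → (£372000 − £295000) × 2.05% × 183/365 = £791.4123
3 July – 31 December 2031: 182 days, exemption £361000 → (£372000 − £361000) × 2.05% × 182/365 = £112.4411
Total = £903.8534

£903.85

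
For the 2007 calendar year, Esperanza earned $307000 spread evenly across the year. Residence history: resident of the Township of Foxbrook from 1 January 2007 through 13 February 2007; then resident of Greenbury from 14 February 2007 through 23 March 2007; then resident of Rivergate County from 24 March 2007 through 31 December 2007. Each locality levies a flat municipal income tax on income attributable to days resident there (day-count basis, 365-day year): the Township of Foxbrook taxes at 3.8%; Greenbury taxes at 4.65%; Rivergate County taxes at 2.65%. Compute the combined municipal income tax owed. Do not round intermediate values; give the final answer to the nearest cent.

$9200.33

The Township of Foxbrook, 1 January – 13 February 2007: 44 days → $307000 × 3.8% × 44/365 = $1406.3123
Greenbury, 14 February – 23 March 2007: 38 days → $307000 × 4.65% × 38/365 = $1486.2164
Rivergate County, 24 March – 31 December 2007: 283 days → $307000 × 2.65% × 283/365 = $6307.7986
Total = $9200.3274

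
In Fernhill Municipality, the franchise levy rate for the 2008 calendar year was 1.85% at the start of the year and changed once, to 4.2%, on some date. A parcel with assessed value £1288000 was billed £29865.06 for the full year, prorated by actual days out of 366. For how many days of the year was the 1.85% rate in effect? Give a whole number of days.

Let d = days at the first rate; then 366 − d days at the second rate.
£1288000 × [1.85%·d + 4.2%·(366−d)] / 366 = £29865.06
Solving gives d = 293, so the new rate took effect on October 20, 2008.

293 days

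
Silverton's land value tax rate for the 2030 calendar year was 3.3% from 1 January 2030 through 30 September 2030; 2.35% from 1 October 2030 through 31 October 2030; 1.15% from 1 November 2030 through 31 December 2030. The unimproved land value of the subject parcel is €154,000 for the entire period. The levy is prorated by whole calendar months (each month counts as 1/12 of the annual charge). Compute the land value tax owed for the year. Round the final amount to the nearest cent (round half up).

€4,408.25

1 January – 30 September 2030: 9 months at 3.3% → €154,000 × 3.3% × 9/12 = €3,811.5000
1 October – 31 October 2030: 1 month at 2.35% → €154,000 × 2.35% × 1/12 = €301.5833
1 November – 31 December 2030: 2 months at 1.15% → €154,000 × 1.15% × 2/12 = €295.1667
Total = €4,408.2500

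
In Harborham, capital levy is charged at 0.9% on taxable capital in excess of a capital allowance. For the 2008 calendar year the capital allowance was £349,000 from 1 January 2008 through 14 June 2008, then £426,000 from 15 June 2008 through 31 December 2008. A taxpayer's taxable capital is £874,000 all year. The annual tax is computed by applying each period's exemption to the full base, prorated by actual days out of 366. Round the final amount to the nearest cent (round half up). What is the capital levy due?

£4,346.31

1 January – 14 June 2008: 166 days, exemption £349,000 → (£874,000 − £349,000) × 0.9% × 166/366 = £2,143.0328
15 June – 31 December 2008: 200 days, exemption £426,000 → (£874,000 − £426,000) × 0.9% × 200/366 = £2,203.2787
Total = £4,346.3115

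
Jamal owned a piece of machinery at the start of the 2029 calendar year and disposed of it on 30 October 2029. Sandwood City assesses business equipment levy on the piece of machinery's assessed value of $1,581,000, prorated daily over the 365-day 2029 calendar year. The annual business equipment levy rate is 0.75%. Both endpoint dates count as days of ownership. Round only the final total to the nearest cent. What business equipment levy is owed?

Days held (1 January – 30 October 2029): 303 out of 365
Tax = $1,581,000 × 0.75% × 303/365 = $9,843.3493

$9,843.35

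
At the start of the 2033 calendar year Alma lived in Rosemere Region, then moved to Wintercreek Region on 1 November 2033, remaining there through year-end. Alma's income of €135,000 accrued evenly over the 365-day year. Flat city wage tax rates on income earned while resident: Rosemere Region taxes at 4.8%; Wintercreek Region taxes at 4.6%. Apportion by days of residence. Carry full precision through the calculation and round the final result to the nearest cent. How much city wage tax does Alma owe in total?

€6,434.88

Rosemere Region, 1 January – 31 October 2033: 304 days → €135,000 × 4.8% × 304/365 = €5,397.0411
Wintercreek Region, 1 November – 31 December 2033: 61 days → €135,000 × 4.6% × 61/365 = €1,037.8356
Total = €6,434.8767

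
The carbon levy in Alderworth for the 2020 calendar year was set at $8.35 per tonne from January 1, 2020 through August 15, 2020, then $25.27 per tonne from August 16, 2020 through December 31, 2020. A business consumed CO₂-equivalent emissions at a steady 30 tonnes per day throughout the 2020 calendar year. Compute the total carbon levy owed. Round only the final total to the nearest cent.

January 1 – August 15, 2020: 228 days × 30 tonnes/day = 6,840 tonnes at $8.35/tonne → $57,114.00
August 16 – December 31, 2020: 138 days × 30 tonnes/day = 4,140 tonnes at $25.27/tonne → $104,617.80

$161,731.80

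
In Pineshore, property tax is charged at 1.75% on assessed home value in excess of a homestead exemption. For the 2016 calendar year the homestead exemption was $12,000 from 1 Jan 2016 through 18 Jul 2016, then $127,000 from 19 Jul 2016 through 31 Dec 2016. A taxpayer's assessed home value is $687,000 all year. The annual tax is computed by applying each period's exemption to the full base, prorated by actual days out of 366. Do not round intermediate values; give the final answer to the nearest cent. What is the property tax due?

$10,899.73

1 Jan – 18 Jul 2016: 200 days, exemption $12,000 → ($687,000 − $12,000) × 1.75% × 200/366 = $6,454.9180
19 Jul – 31 Dec 2016: 166 days, exemption $127,000 → ($687,000 − $127,000) × 1.75% × 166/366 = $4,444.8087
Total = $10,899.7268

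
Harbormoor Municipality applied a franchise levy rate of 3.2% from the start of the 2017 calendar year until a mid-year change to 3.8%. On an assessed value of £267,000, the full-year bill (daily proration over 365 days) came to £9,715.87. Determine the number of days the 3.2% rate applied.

Let d = days at the first rate; then 365 − d days at the second rate.
£267,000 × [3.2%·d + 3.8%·(365−d)] / 365 = £9,715.87
Solving gives d = 98, so the new rate took effect on 9 April 2017.

98 days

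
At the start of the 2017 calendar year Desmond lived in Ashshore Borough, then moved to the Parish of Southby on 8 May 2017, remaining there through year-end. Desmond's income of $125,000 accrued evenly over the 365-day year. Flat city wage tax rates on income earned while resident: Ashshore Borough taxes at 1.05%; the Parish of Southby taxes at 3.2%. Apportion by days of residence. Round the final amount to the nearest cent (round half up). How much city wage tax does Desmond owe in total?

$3,064.90

Ashshore Borough, 1 January – 7 May 2017: 127 days → $125,000 × 1.05% × 127/365 = $456.6781
The Parish of Southby, 8 May – 31 December 2017: 238 days → $125,000 × 3.2% × 238/365 = $2,608.2192
Total = $3,064.8973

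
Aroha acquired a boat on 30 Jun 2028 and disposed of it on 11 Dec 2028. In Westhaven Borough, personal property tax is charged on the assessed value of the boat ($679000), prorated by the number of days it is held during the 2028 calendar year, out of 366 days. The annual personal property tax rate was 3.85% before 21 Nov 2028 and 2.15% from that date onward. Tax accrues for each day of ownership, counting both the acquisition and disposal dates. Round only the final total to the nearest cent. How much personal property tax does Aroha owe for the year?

$11122.80

30 Jun – 20 Nov 2028: 144 days at 3.85% → $679000 × 3.85% × 144/366 = $10285.1803
21 Nov – 11 Dec 2028: 21 days at 2.15% → $679000 × 2.15% × 21/366 = $837.6189
Total = $11122.7992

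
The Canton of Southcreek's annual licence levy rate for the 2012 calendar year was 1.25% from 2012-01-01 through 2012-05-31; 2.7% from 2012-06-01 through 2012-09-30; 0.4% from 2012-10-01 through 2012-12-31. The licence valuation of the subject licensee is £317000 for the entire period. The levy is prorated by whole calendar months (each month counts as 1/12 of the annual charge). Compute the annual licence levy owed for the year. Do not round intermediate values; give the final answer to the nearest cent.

2012-01-01 to 2012-05-31: 5 months at 1.25% → £317000 × 1.25% × 5/12 = £1651.0417
2012-06-01 to 2012-09-30: 4 months at 2.7% → £317000 × 2.7% × 4/12 = £2853.0000
2012-10-01 to 2012-12-31: 3 months at 0.4% → £317000 × 0.4% × 3/12 = £317.0000
Total = £4821.0417

£4821.04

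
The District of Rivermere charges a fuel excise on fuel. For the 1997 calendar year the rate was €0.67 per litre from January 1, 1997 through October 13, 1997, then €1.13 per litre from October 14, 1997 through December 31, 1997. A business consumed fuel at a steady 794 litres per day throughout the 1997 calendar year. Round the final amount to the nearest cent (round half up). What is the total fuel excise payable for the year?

January 1 – October 13, 1997: 286 days × 794 litres/day = 227,084 litres at €0.67/litre → €152,146.28
October 14 – December 31, 1997: 79 days × 794 litres/day = 62,726 litres at €1.13/litre → €70,880.38

€223,026.66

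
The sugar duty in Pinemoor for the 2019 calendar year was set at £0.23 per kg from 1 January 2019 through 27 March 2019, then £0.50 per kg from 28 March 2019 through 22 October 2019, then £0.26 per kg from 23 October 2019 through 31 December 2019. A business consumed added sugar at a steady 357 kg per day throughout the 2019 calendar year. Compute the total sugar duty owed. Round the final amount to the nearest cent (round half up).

1 January – 27 March 2019: 86 days × 357 kg/day = 30,702 kg at £0.23/kg → £7061.46
28 March – 22 October 2019: 209 days × 357 kg/day = 74,613 kg at £0.50/kg → £37306.50
23 October – 31 December 2019: 70 days × 357 kg/day = 24,990 kg at £0.26/kg → £6497.40

£50865.36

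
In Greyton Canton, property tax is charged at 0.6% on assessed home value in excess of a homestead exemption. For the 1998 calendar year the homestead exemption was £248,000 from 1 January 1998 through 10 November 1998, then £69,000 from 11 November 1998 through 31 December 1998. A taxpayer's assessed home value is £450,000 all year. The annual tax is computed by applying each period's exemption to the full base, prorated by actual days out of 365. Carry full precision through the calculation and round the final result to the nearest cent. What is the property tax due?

1 January – 10 November 1998: 314 days, exemption £248,000 → (£450,000 − £248,000) × 0.6% × 314/365 = £1,042.6521
11 November – 31 December 1998: 51 days, exemption £69,000 → (£450,000 − £69,000) × 0.6% × 51/365 = £319.4137
Total = £1,362.0658

£1,362.07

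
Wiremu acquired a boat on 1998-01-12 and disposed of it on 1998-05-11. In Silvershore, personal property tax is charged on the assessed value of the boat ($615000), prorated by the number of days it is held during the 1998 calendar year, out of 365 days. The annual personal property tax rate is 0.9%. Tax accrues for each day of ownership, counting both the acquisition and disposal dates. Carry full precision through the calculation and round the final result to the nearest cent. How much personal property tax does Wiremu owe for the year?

$1819.73

Days held (1998-01-12 to 1998-05-11): 120 out of 365
Tax = $615000 × 0.9% × 120/365 = $1819.7260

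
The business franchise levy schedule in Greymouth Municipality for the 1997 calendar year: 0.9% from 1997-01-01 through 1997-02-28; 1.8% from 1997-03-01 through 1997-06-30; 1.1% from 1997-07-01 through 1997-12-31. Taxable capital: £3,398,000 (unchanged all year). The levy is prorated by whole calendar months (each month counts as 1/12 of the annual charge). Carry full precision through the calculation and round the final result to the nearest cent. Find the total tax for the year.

£44,174.00

1997-01-01 to 1997-02-28: 2 months at 0.9% → £3,398,000 × 0.9% × 2/12 = £5,097.0000
1997-03-01 to 1997-06-30: 4 months at 1.8% → £3,398,000 × 1.8% × 4/12 = £20,388.0000
1997-07-01 to 1997-12-31: 6 months at 1.1% → £3,398,000 × 1.1% × 6/12 = £18,689.0000
Total = £44,174.0000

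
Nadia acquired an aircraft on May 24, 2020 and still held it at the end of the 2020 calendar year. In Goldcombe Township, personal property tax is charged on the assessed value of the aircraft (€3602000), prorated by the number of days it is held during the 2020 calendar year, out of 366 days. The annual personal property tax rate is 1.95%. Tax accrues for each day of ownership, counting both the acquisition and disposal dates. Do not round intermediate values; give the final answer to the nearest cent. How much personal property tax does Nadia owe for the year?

€42603.98

Days held (May 24 – December 31, 2020): 222 out of 366
Tax = €3602000 × 1.95% × 222/366 = €42603.9836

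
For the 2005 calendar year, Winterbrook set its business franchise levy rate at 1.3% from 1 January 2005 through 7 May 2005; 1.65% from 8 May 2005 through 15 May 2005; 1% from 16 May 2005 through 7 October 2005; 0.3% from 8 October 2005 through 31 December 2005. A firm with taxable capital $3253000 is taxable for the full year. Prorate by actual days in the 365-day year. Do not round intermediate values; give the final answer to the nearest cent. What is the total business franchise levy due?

1 January – 7 May 2005: 127 days at 1.3% → $3253000 × 1.3% × 127/365 = $14714.2548
8 May – 15 May 2005: 8 days at 1.65% → $3253000 × 1.65% × 8/365 = $1176.4274
16 May – 7 October 2005: 145 days at 1% → $3253000 × 1% × 145/365 = $12922.8767
8 October – 31 December 2005: 85 days at 0.3% → $3253000 × 0.3% × 85/365 = $2272.6438
Total = $31086.2027

$31086.20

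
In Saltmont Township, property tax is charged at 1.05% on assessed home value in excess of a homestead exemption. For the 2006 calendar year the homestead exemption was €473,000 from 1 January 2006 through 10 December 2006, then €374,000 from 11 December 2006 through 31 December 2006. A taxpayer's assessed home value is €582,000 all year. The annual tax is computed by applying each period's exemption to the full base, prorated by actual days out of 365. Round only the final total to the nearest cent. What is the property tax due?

€1,204.31

1 January – 10 December 2006: 344 days, exemption €473,000 → (€582,000 − €473,000) × 1.05% × 344/365 = €1,078.6521
11 December – 31 December 2006: 21 days, exemption €374,000 → (€582,000 − €374,000) × 1.05% × 21/365 = €125.6548
Total = €1,204.3068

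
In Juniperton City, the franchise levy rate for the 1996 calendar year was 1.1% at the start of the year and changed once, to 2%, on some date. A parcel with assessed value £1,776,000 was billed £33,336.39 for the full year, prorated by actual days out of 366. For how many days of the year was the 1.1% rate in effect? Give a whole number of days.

50 days

Let d = days at the first rate; then 366 − d days at the second rate.
£1,776,000 × [1.1%·d + 2%·(366−d)] / 366 = £33,336.39
Solving gives d = 50, so the new rate took effect on 20 Feb 1996.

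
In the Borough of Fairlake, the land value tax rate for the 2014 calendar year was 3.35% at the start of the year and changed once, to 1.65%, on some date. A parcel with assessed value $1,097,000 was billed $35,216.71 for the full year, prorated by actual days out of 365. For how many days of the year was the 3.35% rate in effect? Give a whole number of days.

335 days

Let d = days at the first rate; then 365 − d days at the second rate.
$1,097,000 × [3.35%·d + 1.65%·(365−d)] / 365 = $35,216.71
Solving gives d = 335, so the new rate took effect on 2 December 2014.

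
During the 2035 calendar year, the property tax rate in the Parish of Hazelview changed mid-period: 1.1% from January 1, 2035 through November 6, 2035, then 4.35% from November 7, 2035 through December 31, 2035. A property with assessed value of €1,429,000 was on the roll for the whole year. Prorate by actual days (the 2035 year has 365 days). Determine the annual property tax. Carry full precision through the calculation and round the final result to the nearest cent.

January 1 – November 6, 2035: 310 days at 1.1% → €1,429,000 × 1.1% × 310/365 = €13,350.3836
November 7 – December 31, 2035: 55 days at 4.35% → €1,429,000 × 4.35% × 55/365 = €9,366.8014
Total = €22,717.1849

€22,717.18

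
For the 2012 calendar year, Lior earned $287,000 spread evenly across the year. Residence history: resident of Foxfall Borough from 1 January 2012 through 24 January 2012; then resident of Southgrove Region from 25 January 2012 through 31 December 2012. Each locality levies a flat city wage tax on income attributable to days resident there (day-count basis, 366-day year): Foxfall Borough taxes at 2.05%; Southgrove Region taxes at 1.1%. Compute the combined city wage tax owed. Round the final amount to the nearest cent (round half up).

$3,335.79

Foxfall Borough, 1 January – 24 January 2012: 24 days → $287,000 × 2.05% × 24/366 = $385.8033
Southgrove Region, 25 January – 31 December 2012: 342 days → $287,000 × 1.1% × 342/366 = $2,949.9836
Total = $3,335.7869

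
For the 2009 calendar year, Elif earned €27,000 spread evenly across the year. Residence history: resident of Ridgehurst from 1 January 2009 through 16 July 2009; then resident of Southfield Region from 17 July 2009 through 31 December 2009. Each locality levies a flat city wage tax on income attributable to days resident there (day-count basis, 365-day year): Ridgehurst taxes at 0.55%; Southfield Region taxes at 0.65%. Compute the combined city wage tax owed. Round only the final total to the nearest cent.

Ridgehurst, 1 January – 16 July 2009: 197 days → €27,000 × 0.55% × 197/365 = €80.1493
Southfield Region, 17 July – 31 December 2009: 168 days → €27,000 × 0.65% × 168/365 = €80.7781
Total = €160.9274

€160.93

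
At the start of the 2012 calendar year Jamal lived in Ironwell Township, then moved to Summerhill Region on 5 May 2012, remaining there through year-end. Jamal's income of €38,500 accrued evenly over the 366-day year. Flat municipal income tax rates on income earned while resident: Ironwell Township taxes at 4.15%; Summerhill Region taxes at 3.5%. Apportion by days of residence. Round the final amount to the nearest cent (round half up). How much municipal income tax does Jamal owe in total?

€1,432.97

Ironwell Township, 1 January – 4 May 2012: 125 days → €38,500 × 4.15% × 125/366 = €545.6796
Summerhill Region, 5 May – 31 December 2012: 241 days → €38,500 × 3.5% × 241/366 = €887.2883
Total = €1,432.9679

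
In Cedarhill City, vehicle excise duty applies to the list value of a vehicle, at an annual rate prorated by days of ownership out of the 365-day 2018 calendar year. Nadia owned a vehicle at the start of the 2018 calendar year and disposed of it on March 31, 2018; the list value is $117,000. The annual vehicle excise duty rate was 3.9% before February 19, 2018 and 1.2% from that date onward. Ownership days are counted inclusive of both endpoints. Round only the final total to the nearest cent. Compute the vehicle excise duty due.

$770.28

January 1 – February 18, 2018: 49 days at 3.9% → $117,000 × 3.9% × 49/365 = $612.5671
February 19 – March 31, 2018: 41 days at 1.2% → $117,000 × 1.2% × 41/365 = $157.7096
Total = $770.2767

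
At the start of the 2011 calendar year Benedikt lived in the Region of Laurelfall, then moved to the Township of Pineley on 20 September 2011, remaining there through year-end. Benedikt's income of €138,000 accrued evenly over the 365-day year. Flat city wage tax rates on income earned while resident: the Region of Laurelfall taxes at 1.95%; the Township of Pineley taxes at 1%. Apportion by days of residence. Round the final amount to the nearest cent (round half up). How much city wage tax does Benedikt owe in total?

The Region of Laurelfall, 1 January – 19 September 2011: 262 days → €138,000 × 1.95% × 262/365 = €1,931.6219
The Township of Pineley, 20 September – 31 December 2011: 103 days → €138,000 × 1% × 103/365 = €389.4247
Total = €2,321.0466

€2,321.05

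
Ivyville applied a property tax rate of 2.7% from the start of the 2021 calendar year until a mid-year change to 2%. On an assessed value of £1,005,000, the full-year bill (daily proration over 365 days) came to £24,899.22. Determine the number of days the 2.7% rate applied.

Let d = days at the first rate; then 365 − d days at the second rate.
£1,005,000 × [2.7%·d + 2%·(365−d)] / 365 = £24,899.22
Solving gives d = 249, so the new rate took effect on 7 September 2021.

249 days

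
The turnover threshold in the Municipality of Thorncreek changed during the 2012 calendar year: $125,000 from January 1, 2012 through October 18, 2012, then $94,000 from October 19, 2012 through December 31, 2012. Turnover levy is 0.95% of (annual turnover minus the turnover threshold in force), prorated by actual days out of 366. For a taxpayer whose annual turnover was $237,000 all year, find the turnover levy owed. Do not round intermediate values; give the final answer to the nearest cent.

January 1 – October 18, 2012: 292 days, exemption $125,000 → ($237,000 − $125,000) × 0.95% × 292/366 = $848.8743
October 19 – December 31, 2012: 74 days, exemption $94,000 → ($237,000 − $94,000) × 0.95% × 74/366 = $274.6694
Total = $1,123.5437

$1,123.54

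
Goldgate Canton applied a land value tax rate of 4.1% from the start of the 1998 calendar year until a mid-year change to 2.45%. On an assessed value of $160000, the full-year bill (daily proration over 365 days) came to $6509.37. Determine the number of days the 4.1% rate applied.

358 days

Let d = days at the first rate; then 365 − d days at the second rate.
$160000 × [4.1%·d + 2.45%·(365−d)] / 365 = $6509.37
Solving gives d = 358, so the new rate took effect on 25 December 1998.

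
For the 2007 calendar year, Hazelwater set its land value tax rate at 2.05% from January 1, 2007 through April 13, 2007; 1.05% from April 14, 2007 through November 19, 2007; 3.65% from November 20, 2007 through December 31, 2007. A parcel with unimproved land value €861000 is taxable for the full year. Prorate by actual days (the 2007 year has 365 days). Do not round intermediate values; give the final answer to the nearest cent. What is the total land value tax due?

January 1 – April 13, 2007: 103 days at 2.05% → €861000 × 2.05% × 103/365 = €4980.8260
April 14 – November 19, 2007: 220 days at 1.05% → €861000 × 1.05% × 220/365 = €5449.0685
November 20 – December 31, 2007: 42 days at 3.65% → €861000 × 3.65% × 42/365 = €3616.2000
Total = €14046.0945

€14046.09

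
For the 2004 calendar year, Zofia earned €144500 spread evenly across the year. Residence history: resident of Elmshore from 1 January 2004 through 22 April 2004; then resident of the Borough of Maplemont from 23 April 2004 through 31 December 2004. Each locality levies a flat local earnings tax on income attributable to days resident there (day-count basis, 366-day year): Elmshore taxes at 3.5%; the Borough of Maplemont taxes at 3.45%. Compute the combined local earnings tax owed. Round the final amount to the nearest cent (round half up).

Elmshore, 1 January – 22 April 2004: 113 days → €144500 × 3.5% × 113/366 = €1561.4686
The Borough of Maplemont, 23 April – 31 December 2004: 253 days → €144500 × 3.45% × 253/366 = €3446.0881
Total = €5007.5567

€5007.56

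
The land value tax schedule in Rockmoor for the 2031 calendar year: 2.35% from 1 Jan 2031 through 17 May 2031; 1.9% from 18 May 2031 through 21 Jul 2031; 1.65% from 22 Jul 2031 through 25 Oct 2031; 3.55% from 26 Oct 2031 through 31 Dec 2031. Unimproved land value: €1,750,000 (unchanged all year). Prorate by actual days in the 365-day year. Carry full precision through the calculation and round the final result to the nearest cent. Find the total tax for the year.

€40,355.48

1 Jan – 17 May 2031: 137 days at 2.35% → €1,750,000 × 2.35% × 137/365 = €15,435.9589
18 May – 21 Jul 2031: 65 days at 1.9% → €1,750,000 × 1.9% × 65/365 = €5,921.2329
22 Jul – 25 Oct 2031: 96 days at 1.65% → €1,750,000 × 1.65% × 96/365 = €7,594.5205
26 Oct – 31 Dec 2031: 67 days at 3.55% → €1,750,000 × 3.55% × 67/365 = €11,403.7671
Total = €40,355.4795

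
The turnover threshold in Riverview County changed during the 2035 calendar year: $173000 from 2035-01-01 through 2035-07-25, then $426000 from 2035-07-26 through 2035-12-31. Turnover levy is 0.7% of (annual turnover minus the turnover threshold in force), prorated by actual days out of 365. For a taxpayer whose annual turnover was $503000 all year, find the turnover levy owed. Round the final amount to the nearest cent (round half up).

2035-01-01 to 2035-07-25: 206 days, exemption $173000 → ($503000 − $173000) × 0.7% × 206/365 = $1303.7260
2035-07-26 to 2035-12-31: 159 days, exemption $426000 → ($503000 − $426000) × 0.7% × 159/365 = $234.7973
Total = $1538.5233

$1538.52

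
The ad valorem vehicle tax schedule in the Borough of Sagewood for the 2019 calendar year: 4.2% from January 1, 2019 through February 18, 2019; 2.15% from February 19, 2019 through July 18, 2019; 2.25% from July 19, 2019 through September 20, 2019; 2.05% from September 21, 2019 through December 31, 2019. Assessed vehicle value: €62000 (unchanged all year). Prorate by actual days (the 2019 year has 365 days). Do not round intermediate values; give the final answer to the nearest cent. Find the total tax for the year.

€1497.17

January 1 – February 18, 2019: 49 days at 4.2% → €62000 × 4.2% × 49/365 = €349.5781
February 19 – July 18, 2019: 150 days at 2.15% → €62000 × 2.15% × 150/365 = €547.8082
July 19 – September 20, 2019: 64 days at 2.25% → €62000 × 2.25% × 64/365 = €244.6027
September 21 – December 31, 2019: 102 days at 2.05% → €62000 × 2.05% × 102/365 = €355.1836
Total = €1497.1726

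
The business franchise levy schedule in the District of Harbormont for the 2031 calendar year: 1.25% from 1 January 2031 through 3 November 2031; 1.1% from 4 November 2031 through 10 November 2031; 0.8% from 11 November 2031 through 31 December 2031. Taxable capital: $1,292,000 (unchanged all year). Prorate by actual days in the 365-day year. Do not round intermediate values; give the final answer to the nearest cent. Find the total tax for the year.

$15,300.47

1 January – 3 November 2031: 307 days at 1.25% → $1,292,000 × 1.25% × 307/365 = $13,583.6986
4 November – 10 November 2031: 7 days at 1.1% → $1,292,000 × 1.1% × 7/365 = $272.5589
11 November – 31 December 2031: 51 days at 0.8% → $1,292,000 × 0.8% × 51/365 = $1,444.2082
Total = $15,300.4658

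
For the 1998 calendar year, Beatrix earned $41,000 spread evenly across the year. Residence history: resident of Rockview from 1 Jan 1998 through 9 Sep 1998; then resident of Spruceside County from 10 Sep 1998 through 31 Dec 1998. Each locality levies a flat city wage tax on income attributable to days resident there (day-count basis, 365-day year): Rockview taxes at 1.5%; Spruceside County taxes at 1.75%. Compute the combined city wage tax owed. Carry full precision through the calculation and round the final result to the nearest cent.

$646.73

Rockview, 1 Jan – 9 Sep 1998: 252 days → $41,000 × 1.5% × 252/365 = $424.6027
Spruceside County, 10 Sep – 31 Dec 1998: 113 days → $41,000 × 1.75% × 113/365 = $222.1301
Total = $646.7329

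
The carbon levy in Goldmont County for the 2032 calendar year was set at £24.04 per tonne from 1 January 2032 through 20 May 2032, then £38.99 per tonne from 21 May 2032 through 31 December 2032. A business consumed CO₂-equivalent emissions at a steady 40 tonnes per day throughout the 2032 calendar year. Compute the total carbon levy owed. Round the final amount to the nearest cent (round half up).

£486,495.60

1 January – 20 May 2032: 141 days × 40 tonnes/day = 5,640 tonnes at £24.04/tonne → £135,585.60
21 May – 31 December 2032: 225 days × 40 tonnes/day = 9,000 tonnes at £38.99/tonne → £350,910.00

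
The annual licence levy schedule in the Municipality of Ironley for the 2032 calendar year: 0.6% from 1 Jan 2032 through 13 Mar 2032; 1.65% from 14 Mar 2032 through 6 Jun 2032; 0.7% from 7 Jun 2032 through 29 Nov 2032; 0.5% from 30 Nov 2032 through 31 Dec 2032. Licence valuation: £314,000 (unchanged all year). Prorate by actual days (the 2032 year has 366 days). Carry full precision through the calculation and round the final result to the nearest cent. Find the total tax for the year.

£2,773.24

1 Jan – 13 Mar 2032: 73 days at 0.6% → £314,000 × 0.6% × 73/366 = £375.7705
14 Mar – 6 Jun 2032: 85 days at 1.65% → £314,000 × 1.65% × 85/366 = £1,203.2377
7 Jun – 29 Nov 2032: 176 days at 0.7% → £314,000 × 0.7% × 176/366 = £1,056.9617
30 Nov – 31 Dec 2032: 32 days at 0.5% → £314,000 × 0.5% × 32/366 = £137.2678
Total = £2,773.2377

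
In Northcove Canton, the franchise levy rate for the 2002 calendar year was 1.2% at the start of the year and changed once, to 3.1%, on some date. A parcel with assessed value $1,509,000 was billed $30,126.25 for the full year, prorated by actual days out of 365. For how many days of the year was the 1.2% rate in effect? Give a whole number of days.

Let d = days at the first rate; then 365 − d days at the second rate.
$1,509,000 × [1.2%·d + 3.1%·(365−d)] / 365 = $30,126.25
Solving gives d = 212, so the new rate took effect on 1 Aug 2002.

212 days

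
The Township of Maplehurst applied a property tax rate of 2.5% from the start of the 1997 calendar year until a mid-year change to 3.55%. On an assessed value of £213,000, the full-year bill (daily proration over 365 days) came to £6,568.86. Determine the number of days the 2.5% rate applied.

Let d = days at the first rate; then 365 − d days at the second rate.
£213,000 × [2.5%·d + 3.55%·(365−d)] / 365 = £6,568.86
Solving gives d = 162, so the new rate took effect on 12 June 1997.

162 days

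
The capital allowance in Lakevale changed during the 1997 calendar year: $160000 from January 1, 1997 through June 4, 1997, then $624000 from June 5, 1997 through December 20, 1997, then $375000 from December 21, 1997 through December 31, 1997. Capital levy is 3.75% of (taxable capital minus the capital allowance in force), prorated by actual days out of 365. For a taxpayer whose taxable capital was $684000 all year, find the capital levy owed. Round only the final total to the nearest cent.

January 1 – June 4, 1997: 155 days, exemption $160000 → ($684000 − $160000) × 3.75% × 155/365 = $8344.5205
June 5 – December 20, 1997: 199 days, exemption $624000 → ($684000 − $624000) × 3.75% × 199/365 = $1226.7123
December 21 – December 31, 1997: 11 days, exemption $375000 → ($684000 − $375000) × 3.75% × 11/365 = $349.2123
Total = $9920.4452

$9920.45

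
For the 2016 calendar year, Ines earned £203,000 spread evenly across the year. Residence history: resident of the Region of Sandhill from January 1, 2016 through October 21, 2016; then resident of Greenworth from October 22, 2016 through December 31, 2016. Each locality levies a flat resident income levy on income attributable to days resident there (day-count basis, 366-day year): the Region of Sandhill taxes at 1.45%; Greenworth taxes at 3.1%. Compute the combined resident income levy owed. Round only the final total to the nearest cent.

The Region of Sandhill, January 1 – October 21, 2016: 295 days → £203,000 × 1.45% × 295/366 = £2,372.4932
Greenworth, October 22 – December 31, 2016: 71 days → £203,000 × 3.1% × 71/366 = £1,220.7732
Total = £3,593.2664

£3,593.27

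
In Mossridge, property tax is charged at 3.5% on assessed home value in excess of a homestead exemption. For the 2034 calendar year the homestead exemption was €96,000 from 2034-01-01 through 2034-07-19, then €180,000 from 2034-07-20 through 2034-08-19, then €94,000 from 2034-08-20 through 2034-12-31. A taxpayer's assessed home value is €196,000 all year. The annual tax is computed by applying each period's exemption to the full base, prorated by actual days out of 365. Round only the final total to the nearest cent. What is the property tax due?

€3,276.00

2034-01-01 to 2034-07-19: 200 days, exemption €96,000 → (€196,000 − €96,000) × 3.5% × 200/365 = €1,917.8082
2034-07-20 to 2034-08-19: 31 days, exemption €180,000 → (€196,000 − €180,000) × 3.5% × 31/365 = €47.5616
2034-08-20 to 2034-12-31: 134 days, exemption €94,000 → (€196,000 − €94,000) × 3.5% × 134/365 = €1,310.6301
Total = €3,276.0000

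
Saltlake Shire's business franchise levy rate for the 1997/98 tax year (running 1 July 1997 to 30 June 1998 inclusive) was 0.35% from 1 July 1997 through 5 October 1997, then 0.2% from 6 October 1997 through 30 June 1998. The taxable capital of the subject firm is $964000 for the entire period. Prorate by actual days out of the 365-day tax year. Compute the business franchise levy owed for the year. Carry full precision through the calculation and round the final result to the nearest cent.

1 July – 5 October 1997: 97 days at 0.35% → $964000 × 0.35% × 97/365 = $896.6521
6 October 1997 – 30 June 1998: 268 days at 0.2% → $964000 × 0.2% × 268/365 = $1415.6274
Total = $2312.2795

$2312.28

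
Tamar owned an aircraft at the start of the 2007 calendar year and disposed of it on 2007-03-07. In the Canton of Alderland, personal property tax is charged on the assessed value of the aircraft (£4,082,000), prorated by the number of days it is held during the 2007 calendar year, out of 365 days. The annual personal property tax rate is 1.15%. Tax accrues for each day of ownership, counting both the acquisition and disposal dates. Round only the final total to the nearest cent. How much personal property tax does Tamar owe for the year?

Days held (2007-01-01 to 2007-03-07): 66 out of 365
Tax = £4,082,000 × 1.15% × 66/365 = £8,488.3233

£8,488.32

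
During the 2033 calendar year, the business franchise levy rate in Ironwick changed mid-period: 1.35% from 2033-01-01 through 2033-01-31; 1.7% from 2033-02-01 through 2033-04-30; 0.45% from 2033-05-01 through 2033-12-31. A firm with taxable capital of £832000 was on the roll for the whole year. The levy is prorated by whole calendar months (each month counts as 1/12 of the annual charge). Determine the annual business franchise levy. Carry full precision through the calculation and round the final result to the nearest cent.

£6968.00

2033-01-01 to 2033-01-31: 1 month at 1.35% → £832000 × 1.35% × 1/12 = £936.0000
2033-02-01 to 2033-04-30: 3 months at 1.7% → £832000 × 1.7% × 3/12 = £3536.0000
2033-05-01 to 2033-12-31: 8 months at 0.45% → £832000 × 0.45% × 8/12 = £2496.0000
Total = £6968.0000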